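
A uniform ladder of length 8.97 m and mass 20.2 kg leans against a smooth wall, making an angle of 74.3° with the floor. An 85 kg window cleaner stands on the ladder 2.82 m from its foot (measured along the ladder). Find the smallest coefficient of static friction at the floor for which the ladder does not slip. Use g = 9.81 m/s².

Take moments about the foot of the ladder.
Ladder weight 20.2×9.81 = 198.2 N acts at 4.485 m along the ladder; its horizontal arm is 4.485·cos74.3° = 1.214 m → τ = 240.6 N·m clockwise.
Window cleaner: 85×9.81 = 833.9 N at 2.82 m → arm 0.7631 m → τ = 636.3 N·m clockwise.
Wall normal N acts horizontally at the top; its moment arm is the height L sinθ = 8.97·sin74.3° = 8.635 m, counterclockwise.
For rotational equilibrium, N × 8.635 = 876.9, so N = 101.6 N.
ΣFx = 0 ⇒ f = N_wall = 101.6 N. ΣFy = 0 ⇒ N_floor = 1032 N.
μ_min = f / N_floor = 101.6 / 1032 = 0.0984.

μ_min ≈ 0.0984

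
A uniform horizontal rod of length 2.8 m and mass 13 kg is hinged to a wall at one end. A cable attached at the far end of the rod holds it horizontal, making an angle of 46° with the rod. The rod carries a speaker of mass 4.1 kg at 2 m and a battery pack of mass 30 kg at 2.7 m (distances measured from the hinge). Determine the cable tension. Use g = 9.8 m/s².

T ≈ 523 N

Take moments about the hinge.
Beam weight: 13 × 9.8 = 127.4 N down at 1.4 m → arm 1.4 m, τ = 127.4 × 1.4 = 178.4 N·m clockwise.
Speaker: 4.1 × 9.8 = 40.18 N down at 2 m → arm 2 m, τ = 40.18 × 2 = 80.36 N·m clockwise.
Battery pack: 30 × 9.8 = 294 N down at 2.7 m → arm 2.7 m, τ = 294 × 2.7 = 793.8 N·m clockwise.
Total clockwise load moment = 1053 N·m.
The cable tension T acts at 2.8 m; only its component perpendicular to the rod, T sinθ, produces torque. sin 46° = 0.7193.
For rotational equilibrium, T × 2.8 × 0.7193 = 1053, so T = 1053 / 2.014 = 523 N.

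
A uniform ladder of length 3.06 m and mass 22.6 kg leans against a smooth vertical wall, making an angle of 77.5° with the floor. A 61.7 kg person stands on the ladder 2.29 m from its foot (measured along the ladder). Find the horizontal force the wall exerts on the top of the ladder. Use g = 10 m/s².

Take moments about the foot of the ladder.
Ladder weight 22.6×10 = 226 N acts at 1.53 m along the ladder; its horizontal arm is 1.53·cos77.5° = 0.3312 m → τ = 74.85 N·m clockwise.
Person: 61.7×10 = 617 N at 2.29 m → arm 0.4956 m → τ = 305.8 N·m clockwise.
Wall normal N acts horizontally at the top; its moment arm is the height L sinθ = 3.06·sin77.5° = 2.987 m, counterclockwise.
Balancing moments: N × 2.987 = 380.6, giving N = 127 N.

N_wall ≈ 127 N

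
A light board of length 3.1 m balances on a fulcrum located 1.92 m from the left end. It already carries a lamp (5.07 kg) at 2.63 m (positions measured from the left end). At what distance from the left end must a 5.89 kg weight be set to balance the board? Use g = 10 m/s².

x ≈ 1.31 m from the left end

Take moments about the fulcrum (at 1.92 m from the left end).
Lamp: 5.07 × 10 = 50.7 N down at 2.63 m → arm 0.71 m, τ = 50.7 × 0.71 = 36 N·m clockwise.
Net moment of existing loads = 36 N·m clockwise.
The weight weighs 5.89 × 10 = 58.9 N and must supply an equal counterclockwise moment, so its lever arm about the fulcrum is 36 / 58.9 = 0.611 m.
That puts it at 1.92 − 0.611 = 1.31 m from the left end.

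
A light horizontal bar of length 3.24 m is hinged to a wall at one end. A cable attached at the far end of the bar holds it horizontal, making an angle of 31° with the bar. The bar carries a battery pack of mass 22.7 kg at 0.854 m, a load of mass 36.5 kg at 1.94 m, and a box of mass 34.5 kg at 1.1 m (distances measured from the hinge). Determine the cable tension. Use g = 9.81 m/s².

Choose the hinge as the axis so the unknown hinge reaction has zero arm there.
Battery pack: 22.7 × 9.81 = 222.7 N down at 0.854 m → arm 0.854 m, τ = 222.7 × 0.854 = 190.2 N·m clockwise.
Load: 36.5 × 9.81 = 358.1 N down at 1.94 m → arm 1.94 m, τ = 358.1 × 1.94 = 694.7 N·m clockwise.
Box: 34.5 × 9.81 = 338.4 N down at 1.1 m → arm 1.1 m, τ = 338.4 × 1.1 = 372.2 N·m clockwise.
Total clockwise load moment = 1257 N·m.
The cable tension T acts at 3.24 m; only its component perpendicular to the bar, T sinθ, produces torque. sin 31° = 0.515.
Balancing moments: T × 3.24 × 0.515 = 1257, giving T = 1257 / 1.669 = 753 N.

T ≈ 753 N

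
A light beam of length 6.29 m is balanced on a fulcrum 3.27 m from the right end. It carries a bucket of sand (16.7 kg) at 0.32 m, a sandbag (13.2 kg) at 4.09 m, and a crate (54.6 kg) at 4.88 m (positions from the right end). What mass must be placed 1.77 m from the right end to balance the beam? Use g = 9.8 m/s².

m ≈ 33 kg

Taking torques about the fulcrum (at 3.27 m from the right end):
Bucket of sand: 16.7 × 9.8 = 163.7 N down at 0.32 m → arm 2.95 m, τ = 163.7 × 2.95 = 482.9 N·m clockwise.
Sandbag: 13.2 × 9.8 = 129.4 N down at 4.09 m → arm 0.82 m, τ = 129.4 × 0.82 = 106.1 N·m counterclockwise.
Crate: 54.6 × 9.8 = 535.1 N down at 4.88 m → arm 1.61 m, τ = 535.1 × 1.61 = 861.5 N·m counterclockwise.
Net moment of known loads = 484.7 N·m counterclockwise.
An unknown mass m at 1.77 m has arm 1.5 m; its moment is m·g·1.5 clockwise.
Setting net torque to zero: m × 9.8 × 1.5 = 484.7 → m = 484.7 / (9.8 × 1.5) = 33 kg.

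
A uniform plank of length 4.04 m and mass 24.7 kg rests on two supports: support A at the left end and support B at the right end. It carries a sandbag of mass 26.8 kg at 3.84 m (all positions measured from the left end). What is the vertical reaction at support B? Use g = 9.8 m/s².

Sum moments about support A (its reaction then has zero moment arm).
Beam weight: 24.7 × 9.8 = 242.1 N down at 2.02 m → arm 2.02 m, τ = 242.1 × 2.02 = 489 N·m clockwise.
Sandbag: 26.8 × 9.8 = 262.6 N down at 3.84 m → arm 3.84 m, τ = 262.6 × 3.84 = 1008 N·m clockwise.
Net load moment about support A = 1497 N·m clockwise.
Reaction R at support B is upward at 4.04 m, arm 4.04 m → moment R × 4.04 counterclockwise.
For rotational equilibrium, R × 4.04 = 1497, so R = 371 N.

R_B ≈ 371 N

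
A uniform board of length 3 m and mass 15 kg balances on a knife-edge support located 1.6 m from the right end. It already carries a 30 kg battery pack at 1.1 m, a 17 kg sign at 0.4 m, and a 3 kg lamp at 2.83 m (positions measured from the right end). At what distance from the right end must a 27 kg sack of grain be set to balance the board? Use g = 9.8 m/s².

x ≈ 2.83 m from the right end

Choose the knife-edge support (at 1.6 m from the right end) as the axis so the support reaction has zero arm there.
Beam weight: 15 × 9.8 = 147 N down at 1.5 m → arm 0.1 m, τ = 147 × 0.1 = 14.7 N·m clockwise.
Battery pack: 30 × 9.8 = 294 N down at 1.1 m → arm 0.5 m, τ = 294 × 0.5 = 147 N·m clockwise.
Sign: 17 × 9.8 = 166.6 N down at 0.4 m → arm 1.2 m, τ = 166.6 × 1.2 = 199.9 N·m clockwise.
Lamp: 3 × 9.8 = 29.4 N down at 2.83 m → arm 1.23 m, τ = 29.4 × 1.23 = 36.16 N·m counterclockwise.
Net moment of existing loads = 325.4 N·m clockwise.
The sack of grain weighs 27 × 9.8 = 264.6 N and must supply an equal counterclockwise moment, so its lever arm about the knife-edge support is 325.4 / 264.6 = 1.23 m.
That puts it at 1.6 + 1.23 = 2.83 m from the right end.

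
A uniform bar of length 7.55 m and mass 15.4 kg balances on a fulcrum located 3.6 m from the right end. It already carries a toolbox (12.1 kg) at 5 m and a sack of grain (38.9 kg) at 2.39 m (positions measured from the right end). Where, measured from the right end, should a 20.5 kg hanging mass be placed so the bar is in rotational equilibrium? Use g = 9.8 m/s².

x ≈ 4.94 m from the right end

Taking torques about the fulcrum (at 3.6 m from the right end):
Beam weight: 15.4 × 9.8 = 150.9 N down at 3.775 m → arm 0.175 m, τ = 150.9 × 0.175 = 26.41 N·m counterclockwise.
Toolbox: 12.1 × 9.8 = 118.6 N down at 5 m → arm 1.4 m, τ = 118.6 × 1.4 = 166 N·m counterclockwise.
Sack of grain: 38.9 × 9.8 = 381.2 N down at 2.39 m → arm 1.21 m, τ = 381.2 × 1.21 = 461.3 N·m clockwise.
Net moment of existing loads = 268.9 N·m clockwise.
The hanging mass weighs 20.5 × 9.8 = 200.9 N and must supply an equal counterclockwise moment, so its lever arm about the fulcrum is 268.9 / 200.9 = 1.34 m.
That puts it at 3.6 + 1.34 = 4.94 m from the right end.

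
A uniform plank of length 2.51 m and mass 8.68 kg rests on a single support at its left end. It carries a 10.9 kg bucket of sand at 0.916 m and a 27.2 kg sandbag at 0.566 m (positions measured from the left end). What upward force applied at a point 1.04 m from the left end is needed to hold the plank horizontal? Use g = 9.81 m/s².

Take moments about the left end.
Beam weight: 8.68 × 9.81 = 85.15 N down at 1.255 m → arm 1.255 m, τ = 85.15 × 1.255 = 106.9 N·m clockwise.
Bucket of sand: 10.9 × 9.81 = 106.9 N down at 0.916 m → arm 0.916 m, τ = 106.9 × 0.916 = 97.92 N·m clockwise.
Sandbag: 27.2 × 9.81 = 266.8 N down at 0.566 m → arm 0.566 m, τ = 266.8 × 0.566 = 151 N·m clockwise.
Net moment of the loads = 355.8 N·m clockwise.
The upward force F acts at a point 1.04 m from the left end, arm 1.04 m, giving F × 1.04 counterclockwise.
Στ = 0 ⇒ F × 1.04 = 355.8 ⇒ F = 355.8 / 1.04 = 342 N.

F ≈ 342 N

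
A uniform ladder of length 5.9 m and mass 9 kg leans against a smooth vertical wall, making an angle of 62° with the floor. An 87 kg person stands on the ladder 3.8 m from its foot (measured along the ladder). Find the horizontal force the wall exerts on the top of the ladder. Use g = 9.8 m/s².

About the foot of the ladder:
Ladder weight 9×9.8 = 88.2 N acts at 2.95 m along the ladder; its horizontal arm is 2.95·cos62° = 1.385 m → τ = 122.2 N·m clockwise.
Person: 87×9.8 = 852.6 N at 3.8 m → arm 1.784 m → τ = 1521 N·m clockwise.
Wall normal N acts horizontally at the top; its moment arm is the height L sinθ = 5.9·sin62° = 5.209 m, counterclockwise.
For rotational equilibrium, N × 5.209 = 1643, so N = 315 N.

N_wall ≈ 315 N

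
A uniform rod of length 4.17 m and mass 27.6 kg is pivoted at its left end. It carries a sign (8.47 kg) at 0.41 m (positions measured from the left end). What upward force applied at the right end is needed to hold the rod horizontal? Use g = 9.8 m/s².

Choose the left end as the axis so the unknown pivot reaction has zero arm there.
Beam weight: 27.6 × 9.8 = 270.5 N down at 2.085 m → arm 2.085 m, τ = 270.5 × 2.085 = 564 N·m clockwise.
Sign: 8.47 × 9.8 = 83.01 N down at 0.41 m → arm 0.41 m, τ = 83.01 × 0.41 = 34.03 N·m clockwise.
Net moment of the loads = 598 N·m clockwise.
The upward force F acts at the right end, arm 4.17 m, giving F × 4.17 counterclockwise.
For rotational equilibrium, F × 4.17 = 598, so F = 598 / 4.17 = 143 N.

F ≈ 143 N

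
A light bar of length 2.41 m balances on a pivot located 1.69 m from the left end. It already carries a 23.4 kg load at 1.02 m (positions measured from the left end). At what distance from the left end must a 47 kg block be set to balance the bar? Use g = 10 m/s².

Choose the pivot (at 1.69 m from the left end) as the axis so the support reaction has zero arm there.
Load: 23.4 × 10 = 234 N down at 1.02 m → arm 0.67 m, τ = 234 × 0.67 = 156.8 N·m counterclockwise.
Net moment of existing loads = 156.8 N·m counterclockwise.
The block weighs 47 × 10 = 470 N and must supply an equal clockwise moment, so its lever arm about the pivot is 156.8 / 470 = 0.334 m.
That puts it at 1.69 + 0.334 = 2.02 m from the left end.

x ≈ 2.02 m from the left end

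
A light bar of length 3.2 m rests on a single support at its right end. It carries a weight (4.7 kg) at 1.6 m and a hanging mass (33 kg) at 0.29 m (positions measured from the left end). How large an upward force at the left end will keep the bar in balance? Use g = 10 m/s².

Take moments about the right end.
Weight: 4.7 × 10 = 47 N down at 1.6 m → arm 1.6 m, τ = 47 × 1.6 = 75.2 N·m counterclockwise.
Hanging mass: 33 × 10 = 330 N down at 0.29 m → arm 2.91 m, τ = 330 × 2.91 = 960.3 N·m counterclockwise.
Net moment of the loads = 1036 N·m counterclockwise.
The upward force F acts at the left end, arm 3.2 m, giving F × 3.2 clockwise.
For rotational equilibrium, F × 3.2 = 1036, so F = 1036 / 3.2 = 324 N.

F ≈ 324 N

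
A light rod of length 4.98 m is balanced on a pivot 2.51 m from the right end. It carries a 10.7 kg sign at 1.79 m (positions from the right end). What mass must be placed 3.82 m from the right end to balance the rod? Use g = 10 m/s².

m ≈ 5.88 kg

About the pivot (at 2.51 m from the right end):
Sign: 10.7 × 10 = 107 N down at 1.79 m → arm 0.72 m, τ = 107 × 0.72 = 77.04 N·m clockwise.
Net moment of known loads = 77.04 N·m clockwise.
An unknown mass m at 3.82 m has arm 1.31 m; its moment is m·g·1.31 counterclockwise.
Balancing moments: m × 10 × 1.31 = 77.04, giving m = 77.04 / (10 × 1.31) = 5.88 kg.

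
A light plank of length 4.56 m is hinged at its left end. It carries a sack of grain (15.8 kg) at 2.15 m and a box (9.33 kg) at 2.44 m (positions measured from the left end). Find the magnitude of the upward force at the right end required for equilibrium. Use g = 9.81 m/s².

Take moments about the left end.
Sack of grain: 15.8 × 9.81 = 155 N down at 2.15 m → arm 2.15 m, τ = 155 × 2.15 = 333.2 N·m clockwise.
Box: 9.33 × 9.81 = 91.53 N down at 2.44 m → arm 2.44 m, τ = 91.53 × 2.44 = 223.3 N·m clockwise.
Net moment of the loads = 556.5 N·m clockwise.
The upward force F acts at the right end, arm 4.56 m, giving F × 4.56 counterclockwise.
Στ = 0 ⇒ F × 4.56 = 556.5 ⇒ F = 556.5 / 4.56 = 122 N.

F ≈ 122 N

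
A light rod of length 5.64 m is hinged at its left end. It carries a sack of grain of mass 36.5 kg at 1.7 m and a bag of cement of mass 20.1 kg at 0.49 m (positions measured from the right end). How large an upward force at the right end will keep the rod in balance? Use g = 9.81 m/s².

F ≈ 430 N

About the left end:
Sack of grain: 36.5 × 9.81 = 358.1 N down at 1.7 m → arm 3.94 m, τ = 358.1 × 3.94 = 1411 N·m clockwise.
Bag of cement: 20.1 × 9.81 = 197.2 N down at 0.49 m → arm 5.15 m, τ = 197.2 × 5.15 = 1016 N·m clockwise.
Net moment of the loads = 2427 N·m clockwise.
The upward force F acts at the right end, arm 5.64 m, giving F × 5.64 counterclockwise.
Setting net torque to zero: F × 5.64 = 2427 → F = 2427 / 5.64 = 430 N.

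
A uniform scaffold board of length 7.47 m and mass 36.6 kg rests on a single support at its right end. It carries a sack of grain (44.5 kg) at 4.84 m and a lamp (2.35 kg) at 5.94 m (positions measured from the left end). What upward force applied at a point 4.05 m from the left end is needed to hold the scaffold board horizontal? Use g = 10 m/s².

Taking torques about the right end:
Beam weight: 36.6 × 10 = 366 N down at 3.735 m → arm 3.735 m, τ = 366 × 3.735 = 1367 N·m counterclockwise.
Sack of grain: 44.5 × 10 = 445 N down at 4.84 m → arm 2.63 m, τ = 445 × 2.63 = 1170 N·m counterclockwise.
Lamp: 2.35 × 10 = 23.5 N down at 5.94 m → arm 1.53 m, τ = 23.5 × 1.53 = 35.95 N·m counterclockwise.
Net moment of the loads = 2573 N·m counterclockwise.
The upward force F acts at a point 4.05 m from the left end, arm 3.42 m, giving F × 3.42 clockwise.
Setting net torque to zero: F × 3.42 = 2573 → F = 2573 / 3.42 = 752 N.

F ≈ 752 N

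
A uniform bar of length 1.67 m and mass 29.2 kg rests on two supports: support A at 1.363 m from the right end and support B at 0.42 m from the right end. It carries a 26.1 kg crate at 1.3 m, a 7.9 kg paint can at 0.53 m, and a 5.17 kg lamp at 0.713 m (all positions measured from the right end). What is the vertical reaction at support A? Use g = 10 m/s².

About support B:
Beam weight: 29.2 × 10 = 292 N down at 0.835 m → arm 0.415 m, τ = 292 × 0.415 = 121.2 N·m counterclockwise.
Crate: 26.1 × 10 = 261 N down at 1.3 m → arm 0.88 m, τ = 261 × 0.88 = 229.7 N·m counterclockwise.
Paint can: 7.9 × 10 = 79 N down at 0.53 m → arm 0.11 m, τ = 79 × 0.11 = 8.69 N·m counterclockwise.
Lamp: 5.17 × 10 = 51.7 N down at 0.713 m → arm 0.293 m, τ = 51.7 × 0.293 = 15.15 N·m counterclockwise.
Net load moment about support B = 374.7 N·m counterclockwise.
Reaction R at support A is upward at 1.363 m, arm 0.943 m → moment R × 0.943 clockwise.
Στ = 0 ⇒ R × 0.943 = 374.7 ⇒ R = 397 N.

R_A ≈ 397 N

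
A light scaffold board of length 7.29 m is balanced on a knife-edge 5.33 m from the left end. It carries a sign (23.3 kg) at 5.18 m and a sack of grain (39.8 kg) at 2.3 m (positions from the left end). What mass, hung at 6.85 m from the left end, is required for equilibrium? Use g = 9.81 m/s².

Choose the knife-edge (at 5.33 m from the left end) as the axis so the support reaction has zero arm there.
Sign: 23.3 × 9.81 = 228.6 N down at 5.18 m → arm 0.15 m, τ = 228.6 × 0.15 = 34.29 N·m counterclockwise.
Sack of grain: 39.8 × 9.81 = 390.4 N down at 2.3 m → arm 3.03 m, τ = 390.4 × 3.03 = 1183 N·m counterclockwise.
Net moment of known loads = 1217 N·m counterclockwise.
An unknown mass m at 6.85 m has arm 1.52 m; its moment is m·g·1.52 clockwise.
Balancing moments: m × 9.81 × 1.52 = 1217, giving m = 1217 / (9.81 × 1.52) = 81.6 kg.

m ≈ 81.6 kg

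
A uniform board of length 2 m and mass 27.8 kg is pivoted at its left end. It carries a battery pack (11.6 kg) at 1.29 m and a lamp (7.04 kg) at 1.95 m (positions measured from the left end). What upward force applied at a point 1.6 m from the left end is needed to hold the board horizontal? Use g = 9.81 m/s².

F ≈ 346 N

Choose the left end as the axis so the unknown pivot reaction has zero arm there.
Beam weight: 27.8 × 9.81 = 272.7 N down at 1 m → arm 1 m, τ = 272.7 × 1 = 272.7 N·m clockwise.
Battery pack: 11.6 × 9.81 = 113.8 N down at 1.29 m → arm 1.29 m, τ = 113.8 × 1.29 = 146.8 N·m clockwise.
Lamp: 7.04 × 9.81 = 69.06 N down at 1.95 m → arm 1.95 m, τ = 69.06 × 1.95 = 134.7 N·m clockwise.
Net moment of the loads = 554.2 N·m clockwise.
The upward force F acts at a point 1.6 m from the left end, arm 1.6 m, giving F × 1.6 counterclockwise.
Στ = 0 ⇒ F × 1.6 = 554.2 ⇒ F = 554.2 / 1.6 = 346 N.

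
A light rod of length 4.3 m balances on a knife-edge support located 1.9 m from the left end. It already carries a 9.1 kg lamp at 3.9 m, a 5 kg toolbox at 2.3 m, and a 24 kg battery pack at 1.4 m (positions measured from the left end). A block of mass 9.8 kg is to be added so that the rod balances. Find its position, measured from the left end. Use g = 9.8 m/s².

Taking torques about the knife-edge support (at 1.9 m from the left end):
Lamp: 9.1 × 9.8 = 89.18 N down at 3.9 m → arm 2 m, τ = 89.18 × 2 = 178.4 N·m clockwise.
Toolbox: 5 × 9.8 = 49 N down at 2.3 m → arm 0.4 m, τ = 49 × 0.4 = 19.6 N·m clockwise.
Battery pack: 24 × 9.8 = 235.2 N down at 1.4 m → arm 0.5 m, τ = 235.2 × 0.5 = 117.6 N·m counterclockwise.
Net moment of existing loads = 80.4 N·m clockwise.
The block weighs 9.8 × 9.8 = 96.04 N and must supply an equal counterclockwise moment, so its lever arm about the knife-edge support is 80.4 / 96.04 = 0.837 m.
That puts it at 1.9 − 0.837 = 1.06 m from the left end.

x ≈ 1.06 m from the left end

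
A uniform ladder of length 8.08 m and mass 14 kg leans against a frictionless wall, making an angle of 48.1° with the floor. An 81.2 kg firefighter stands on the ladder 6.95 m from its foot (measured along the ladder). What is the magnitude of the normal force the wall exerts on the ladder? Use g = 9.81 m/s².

N_wall ≈ 676 N

Choose the foot of the ladder as the axis so the floor normal and friction both act there and drop out.
Ladder weight 14×9.81 = 137.3 N acts at 4.04 m along the ladder; its horizontal arm is 4.04·cos48.1° = 2.698 m → τ = 370.4 N·m clockwise.
Firefighter: 81.2×9.81 = 796.6 N at 6.95 m → arm 4.641 m → τ = 3697 N·m clockwise.
Wall normal N acts horizontally at the top; its moment arm is the height L sinθ = 8.08·sin48.1° = 6.014 m, counterclockwise.
Στ = 0 ⇒ N × 6.014 = 4067 ⇒ N = 676 N.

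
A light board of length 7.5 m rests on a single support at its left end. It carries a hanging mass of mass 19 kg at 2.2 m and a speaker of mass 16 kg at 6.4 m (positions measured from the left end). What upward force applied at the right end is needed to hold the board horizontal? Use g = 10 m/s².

About the left end:
Hanging mass: 19 × 10 = 190 N down at 2.2 m → arm 2.2 m, τ = 190 × 2.2 = 418 N·m clockwise.
Speaker: 16 × 10 = 160 N down at 6.4 m → arm 6.4 m, τ = 160 × 6.4 = 1024 N·m clockwise.
Net moment of the loads = 1442 N·m clockwise.
The upward force F acts at the right end, arm 7.5 m, giving F × 7.5 counterclockwise.
Balancing moments: F × 7.5 = 1442, giving F = 1442 / 7.5 = 192 N.

F ≈ 192 N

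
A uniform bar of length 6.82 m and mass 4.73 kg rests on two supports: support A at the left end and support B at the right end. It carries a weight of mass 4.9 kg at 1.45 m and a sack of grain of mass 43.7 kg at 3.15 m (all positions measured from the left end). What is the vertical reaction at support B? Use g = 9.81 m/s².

R_B ≈ 231 N

About support A:
Beam weight: 4.73 × 9.81 = 46.4 N down at 3.41 m → arm 3.41 m, τ = 46.4 × 3.41 = 158.2 N·m clockwise.
Weight: 4.9 × 9.81 = 48.07 N down at 1.45 m → arm 1.45 m, τ = 48.07 × 1.45 = 69.7 N·m clockwise.
Sack of grain: 43.7 × 9.81 = 428.7 N down at 3.15 m → arm 3.15 m, τ = 428.7 × 3.15 = 1350 N·m clockwise.
Net load moment about support A = 1578 N·m clockwise.
Reaction R at support B is upward at 6.82 m, arm 6.82 m → moment R × 6.82 counterclockwise.
Στ = 0 ⇒ R × 6.82 = 1578 ⇒ R = 231 N.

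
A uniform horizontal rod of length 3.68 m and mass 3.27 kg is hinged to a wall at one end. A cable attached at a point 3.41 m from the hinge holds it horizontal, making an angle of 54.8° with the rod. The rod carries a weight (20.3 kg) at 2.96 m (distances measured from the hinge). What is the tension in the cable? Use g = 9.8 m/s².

Take moments about the hinge.
Beam weight: 3.27 × 9.8 = 32.05 N down at 1.84 m → arm 1.84 m, τ = 32.05 × 1.84 = 58.97 N·m clockwise.
Weight: 20.3 × 9.8 = 198.9 N down at 2.96 m → arm 2.96 m, τ = 198.9 × 2.96 = 588.7 N·m clockwise.
Total clockwise load moment = 647.7 N·m.
The cable tension T acts at 3.41 m; only its component perpendicular to the rod, T sinθ, produces torque. sin 54.8° = 0.8171.
Setting net torque to zero: T × 3.41 × 0.8171 = 647.7 → T = 647.7 / 2.786 = 232 N.

T ≈ 232 N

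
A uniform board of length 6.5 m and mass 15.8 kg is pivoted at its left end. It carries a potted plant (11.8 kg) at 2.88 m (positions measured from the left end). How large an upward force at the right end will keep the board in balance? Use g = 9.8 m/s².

Taking torques about the left end:
Beam weight: 15.8 × 9.8 = 154.8 N down at 3.25 m → arm 3.25 m, τ = 154.8 × 3.25 = 503.1 N·m clockwise.
Potted plant: 11.8 × 9.8 = 115.6 N down at 2.88 m → arm 2.88 m, τ = 115.6 × 2.88 = 332.9 N·m clockwise.
Net moment of the loads = 836 N·m clockwise.
The upward force F acts at the right end, arm 6.5 m, giving F × 6.5 counterclockwise.
Στ = 0 ⇒ F × 6.5 = 836 ⇒ F = 836 / 6.5 = 129 N.

F ≈ 129 N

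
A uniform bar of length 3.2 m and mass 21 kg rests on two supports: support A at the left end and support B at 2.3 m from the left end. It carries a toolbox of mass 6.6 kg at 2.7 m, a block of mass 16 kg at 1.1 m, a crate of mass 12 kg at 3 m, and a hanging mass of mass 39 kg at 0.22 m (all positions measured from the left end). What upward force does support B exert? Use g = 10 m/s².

R_B ≈ 494 N

About support A:
Beam weight: 21 × 10 = 210 N down at 1.6 m → arm 1.6 m, τ = 210 × 1.6 = 336 N·m clockwise.
Toolbox: 6.6 × 10 = 66 N down at 2.7 m → arm 2.7 m, τ = 66 × 2.7 = 178.2 N·m clockwise.
Block: 16 × 10 = 160 N down at 1.1 m → arm 1.1 m, τ = 160 × 1.1 = 176 N·m clockwise.
Crate: 12 × 10 = 120 N down at 3 m → arm 3 m, τ = 120 × 3 = 360 N·m clockwise.
Hanging mass: 39 × 10 = 390 N down at 0.22 m → arm 0.22 m, τ = 390 × 0.22 = 85.8 N·m clockwise.
Net load moment about support A = 1136 N·m clockwise.
Reaction R at support B is upward at 2.3 m, arm 2.3 m → moment R × 2.3 counterclockwise.
Balancing moments: R × 2.3 = 1136, giving R = 494 N.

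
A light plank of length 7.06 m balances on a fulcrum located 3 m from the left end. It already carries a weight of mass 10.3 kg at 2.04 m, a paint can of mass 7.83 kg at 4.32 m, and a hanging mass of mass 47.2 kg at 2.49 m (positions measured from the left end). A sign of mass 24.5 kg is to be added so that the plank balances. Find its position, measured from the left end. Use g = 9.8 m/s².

x ≈ 3.96 m from the left end

Choose the fulcrum (at 3 m from the left end) as the axis so the support reaction has zero arm there.
Weight: 10.3 × 9.8 = 100.9 N down at 2.04 m → arm 0.96 m, τ = 100.9 × 0.96 = 96.86 N·m counterclockwise.
Paint can: 7.83 × 9.8 = 76.73 N down at 4.32 m → arm 1.32 m, τ = 76.73 × 1.32 = 101.3 N·m clockwise.
Hanging mass: 47.2 × 9.8 = 462.6 N down at 2.49 m → arm 0.51 m, τ = 462.6 × 0.51 = 235.9 N·m counterclockwise.
Net moment of existing loads = 231.5 N·m counterclockwise.
The sign weighs 24.5 × 9.8 = 240.1 N and must supply an equal clockwise moment, so its lever arm about the fulcrum is 231.5 / 240.1 = 0.964 m.
That puts it at 3 + 0.964 = 3.96 m from the left end.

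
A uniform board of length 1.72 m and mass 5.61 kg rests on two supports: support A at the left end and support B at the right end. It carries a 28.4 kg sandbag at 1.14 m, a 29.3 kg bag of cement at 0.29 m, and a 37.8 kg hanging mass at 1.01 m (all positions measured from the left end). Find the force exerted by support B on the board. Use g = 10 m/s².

R_B ≈ 488 N

Take moments about support A.
Beam weight: 5.61 × 10 = 56.1 N down at 0.86 m → arm 0.86 m, τ = 56.1 × 0.86 = 48.25 N·m clockwise.
Sandbag: 28.4 × 10 = 284 N down at 1.14 m → arm 1.14 m, τ = 284 × 1.14 = 323.8 N·m clockwise.
Bag of cement: 29.3 × 10 = 293 N down at 0.29 m → arm 0.29 m, τ = 293 × 0.29 = 84.97 N·m clockwise.
Hanging mass: 37.8 × 10 = 378 N down at 1.01 m → arm 1.01 m, τ = 378 × 1.01 = 381.8 N·m clockwise.
Net load moment about support A = 838.8 N·m clockwise.
Reaction R at support B is upward at 1.72 m, arm 1.72 m → moment R × 1.72 counterclockwise.
Στ = 0 ⇒ R × 1.72 = 838.8 ⇒ R = 488 N.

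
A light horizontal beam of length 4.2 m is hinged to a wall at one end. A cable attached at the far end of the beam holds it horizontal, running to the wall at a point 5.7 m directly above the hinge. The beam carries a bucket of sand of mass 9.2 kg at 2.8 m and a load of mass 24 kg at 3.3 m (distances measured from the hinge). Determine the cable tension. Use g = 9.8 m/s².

T ≈ 304 N

About the hinge:
Bucket of sand: 9.2 × 9.8 = 90.16 N down at 2.8 m → arm 2.8 m, τ = 90.16 × 2.8 = 252.4 N·m clockwise.
Load: 24 × 9.8 = 235.2 N down at 3.3 m → arm 3.3 m, τ = 235.2 × 3.3 = 776.2 N·m clockwise.
Total clockwise load moment = 1029 N·m.
The cable tension T acts at 4.2 m; only its component perpendicular to the beam, T sinθ, produces torque. sinθ = h/√(h²+d²) = 5.7/√(5.7²+4.2²) = 0.8051.
Στ = 0 ⇒ T × 4.2 × 0.8051 = 1029 ⇒ T = 1029 / 3.381 = 304 N.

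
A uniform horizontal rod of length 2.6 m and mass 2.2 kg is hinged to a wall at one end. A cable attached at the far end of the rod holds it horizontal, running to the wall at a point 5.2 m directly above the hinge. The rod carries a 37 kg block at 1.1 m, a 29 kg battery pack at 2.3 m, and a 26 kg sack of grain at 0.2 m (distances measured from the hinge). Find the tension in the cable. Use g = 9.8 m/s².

Choose the hinge as the axis so the unknown hinge reaction has zero arm there.
Beam weight: 2.2 × 9.8 = 21.56 N down at 1.3 m → arm 1.3 m, τ = 21.56 × 1.3 = 28.03 N·m clockwise.
Block: 37 × 9.8 = 362.6 N down at 1.1 m → arm 1.1 m, τ = 362.6 × 1.1 = 398.9 N·m clockwise.
Battery pack: 29 × 9.8 = 284.2 N down at 2.3 m → arm 2.3 m, τ = 284.2 × 2.3 = 653.7 N·m clockwise.
Sack of grain: 26 × 9.8 = 254.8 N down at 0.2 m → arm 0.2 m, τ = 254.8 × 0.2 = 50.96 N·m clockwise.
Total clockwise load moment = 1132 N·m.
The cable tension T acts at 2.6 m; only its component perpendicular to the rod, T sinθ, produces torque. sinθ = h/√(h²+d²) = 5.2/√(5.2²+2.6²) = 0.8944.
Setting net torque to zero: T × 2.6 × 0.8944 = 1132 → T = 1132 / 2.325 = 487 N.

T ≈ 487 N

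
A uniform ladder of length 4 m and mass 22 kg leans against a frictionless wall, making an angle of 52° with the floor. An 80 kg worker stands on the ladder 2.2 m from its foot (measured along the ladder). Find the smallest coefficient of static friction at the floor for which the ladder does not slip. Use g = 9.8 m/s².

μ_min ≈ 0.421

Choose the foot of the ladder as the axis so the floor normal and friction both act there and drop out.
Ladder weight 22×9.8 = 215.6 N acts at 2 m along the ladder; its horizontal arm is 2·cos52° = 1.231 m → τ = 265.4 N·m clockwise.
Worker: 80×9.8 = 784 N at 2.2 m → arm 1.354 m → τ = 1062 N·m clockwise.
Wall normal N acts horizontally at the top; its moment arm is the height L sinθ = 4·sin52° = 3.152 m, counterclockwise.
Balancing moments: N × 3.152 = 1327, giving N = 421 N.
ΣFx = 0 ⇒ f = N_wall = 421 N. ΣFy = 0 ⇒ N_floor = 999.6 N.
μ_min = f / N_floor = 421 / 999.6 = 0.421.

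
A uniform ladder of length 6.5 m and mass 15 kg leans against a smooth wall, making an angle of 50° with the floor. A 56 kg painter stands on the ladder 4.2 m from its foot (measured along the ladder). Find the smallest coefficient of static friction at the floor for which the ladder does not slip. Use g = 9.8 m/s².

Taking torques about the foot of the ladder:
Ladder weight 15×9.8 = 147 N acts at 3.25 m along the ladder; its horizontal arm is 3.25·cos50° = 2.089 m → τ = 307.1 N·m clockwise.
Painter: 56×9.8 = 548.8 N at 4.2 m → arm 2.7 m → τ = 1482 N·m clockwise.
Wall normal N acts horizontally at the top; its moment arm is the height L sinθ = 6.5·sin50° = 4.979 m, counterclockwise.
For rotational equilibrium, N × 4.979 = 1789, so N = 359.3 N.
ΣFx = 0 ⇒ f = N_wall = 359.3 N. ΣFy = 0 ⇒ N_floor = 695.8 N.
μ_min = f / N_floor = 359.3 / 695.8 = 0.516.

μ_min ≈ 0.516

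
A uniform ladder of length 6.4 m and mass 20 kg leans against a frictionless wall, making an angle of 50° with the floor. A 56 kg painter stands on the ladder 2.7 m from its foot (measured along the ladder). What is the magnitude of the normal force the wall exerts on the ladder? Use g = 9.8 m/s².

N_wall ≈ 277 N

About the foot of the ladder:
Ladder weight 20×9.8 = 196 N acts at 3.2 m along the ladder; its horizontal arm is 3.2·cos50° = 2.057 m → τ = 403.2 N·m clockwise.
Painter: 56×9.8 = 548.8 N at 2.7 m → arm 1.736 m → τ = 952.7 N·m clockwise.
Wall normal N acts horizontally at the top; its moment arm is the height L sinθ = 6.4·sin50° = 4.903 m, counterclockwise.
Στ = 0 ⇒ N × 4.903 = 1356 ⇒ N = 277 N.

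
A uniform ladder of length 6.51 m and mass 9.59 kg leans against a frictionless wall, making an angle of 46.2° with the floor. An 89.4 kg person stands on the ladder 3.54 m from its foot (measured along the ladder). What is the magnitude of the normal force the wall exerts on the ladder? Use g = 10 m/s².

N_wall ≈ 512 N

Taking torques about the foot of the ladder:
Ladder weight 9.59×10 = 95.9 N acts at 3.255 m along the ladder; its horizontal arm is 3.255·cos46.2° = 2.253 m → τ = 216.1 N·m clockwise.
Person: 89.4×10 = 894 N at 3.54 m → arm 2.45 m → τ = 2190 N·m clockwise.
Wall normal N acts horizontally at the top; its moment arm is the height L sinθ = 6.51·sin46.2° = 4.699 m, counterclockwise.
Setting net torque to zero: N × 4.699 = 2406 → N = 512 N.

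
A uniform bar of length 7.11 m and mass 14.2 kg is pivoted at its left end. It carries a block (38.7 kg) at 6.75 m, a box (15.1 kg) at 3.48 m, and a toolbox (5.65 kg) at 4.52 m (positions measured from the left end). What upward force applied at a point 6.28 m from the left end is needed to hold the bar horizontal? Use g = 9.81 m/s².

Sum moments about the left end (the unknown pivot reaction has zero arm there).
Beam weight: 14.2 × 9.81 = 139.3 N down at 3.555 m → arm 3.555 m, τ = 139.3 × 3.555 = 495.2 N·m clockwise.
Block: 38.7 × 9.81 = 379.6 N down at 6.75 m → arm 6.75 m, τ = 379.6 × 6.75 = 2562 N·m clockwise.
Box: 15.1 × 9.81 = 148.1 N down at 3.48 m → arm 3.48 m, τ = 148.1 × 3.48 = 515.4 N·m clockwise.
Toolbox: 5.65 × 9.81 = 55.43 N down at 4.52 m → arm 4.52 m, τ = 55.43 × 4.52 = 250.5 N·m clockwise.
Net moment of the loads = 3823 N·m clockwise.
The upward force F acts at a point 6.28 m from the left end, arm 6.28 m, giving F × 6.28 counterclockwise.
Balancing moments: F × 6.28 = 3823, giving F = 3823 / 6.28 = 609 N.

F ≈ 609 N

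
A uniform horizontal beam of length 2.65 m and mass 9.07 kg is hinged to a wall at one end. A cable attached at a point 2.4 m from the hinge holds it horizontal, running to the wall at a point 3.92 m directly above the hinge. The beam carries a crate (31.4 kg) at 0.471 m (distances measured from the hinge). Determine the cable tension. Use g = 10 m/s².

T ≈ 131 N

Sum moments about the hinge (the unknown hinge reaction has zero arm there).
Beam weight: 9.07 × 10 = 90.7 N down at 1.325 m → arm 1.325 m, τ = 90.7 × 1.325 = 120.2 N·m clockwise.
Crate: 31.4 × 10 = 314 N down at 0.471 m → arm 0.471 m, τ = 314 × 0.471 = 147.9 N·m clockwise.
Total clockwise load moment = 268.1 N·m.
The cable tension T acts at 2.4 m; only its component perpendicular to the beam, T sinθ, produces torque. sinθ = h/√(h²+d²) = 3.92/√(3.92²+2.4²) = 0.8529.
For rotational equilibrium, T × 2.4 × 0.8529 = 268.1, so T = 268.1 / 2.047 = 131 N.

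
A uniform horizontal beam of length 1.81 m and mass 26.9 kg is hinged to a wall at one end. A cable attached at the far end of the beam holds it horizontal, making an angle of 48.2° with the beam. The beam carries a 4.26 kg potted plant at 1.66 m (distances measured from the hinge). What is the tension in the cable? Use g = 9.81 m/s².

Take moments about the hinge.
Beam weight: 26.9 × 9.81 = 263.9 N down at 0.905 m → arm 0.905 m, τ = 263.9 × 0.905 = 238.8 N·m clockwise.
Potted plant: 4.26 × 9.81 = 41.79 N down at 1.66 m → arm 1.66 m, τ = 41.79 × 1.66 = 69.37 N·m clockwise.
Total clockwise load moment = 308.2 N·m.
The cable tension T acts at 1.81 m; only its component perpendicular to the beam, T sinθ, produces torque. sin 48.2° = 0.7455.
Balancing moments: T × 1.81 × 0.7455 = 308.2, giving T = 308.2 / 1.349 = 228 N.

T ≈ 228 N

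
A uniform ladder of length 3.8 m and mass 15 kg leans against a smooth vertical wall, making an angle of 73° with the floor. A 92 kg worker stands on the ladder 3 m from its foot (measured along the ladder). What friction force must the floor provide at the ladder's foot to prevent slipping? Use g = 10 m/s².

Take moments about the foot of the ladder.
Ladder weight 15×10 = 150 N acts at 1.9 m along the ladder; its horizontal arm is 1.9·cos73° = 0.5555 m → τ = 83.33 N·m clockwise.
Worker: 92×10 = 920 N at 3 m → arm 0.8771 m → τ = 806.9 N·m clockwise.
Wall normal N acts horizontally at the top; its moment arm is the height L sinθ = 3.8·sin73° = 3.634 m, counterclockwise.
Balancing moments: N × 3.634 = 890.2, giving N = 245 N.
ΣFx = 0: friction at the foot balances the wall's push, so f = N_wall = 245 N.

f ≈ 245 N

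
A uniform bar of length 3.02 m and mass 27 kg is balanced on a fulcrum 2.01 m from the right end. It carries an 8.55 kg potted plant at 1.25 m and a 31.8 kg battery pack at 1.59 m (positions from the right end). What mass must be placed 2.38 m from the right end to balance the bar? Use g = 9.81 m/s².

m ≈ 90.1 kg

Sum moments about the fulcrum (at 2.01 m from the right end) (the support reaction has zero arm there).
Beam weight: 27 × 9.81 = 264.9 N down at 1.51 m → arm 0.5 m, τ = 264.9 × 0.5 = 132.4 N·m clockwise.
Potted plant: 8.55 × 9.81 = 83.88 N down at 1.25 m → arm 0.76 m, τ = 83.88 × 0.76 = 63.75 N·m clockwise.
Battery pack: 31.8 × 9.81 = 312 N down at 1.59 m → arm 0.42 m, τ = 312 × 0.42 = 131 N·m clockwise.
Net moment of known loads = 327.1 N·m clockwise.
An unknown mass m at 2.38 m has arm 0.37 m; its moment is m·g·0.37 counterclockwise.
Setting net torque to zero: m × 9.81 × 0.37 = 327.1 → m = 327.1 / (9.81 × 0.37) = 90.1 kg.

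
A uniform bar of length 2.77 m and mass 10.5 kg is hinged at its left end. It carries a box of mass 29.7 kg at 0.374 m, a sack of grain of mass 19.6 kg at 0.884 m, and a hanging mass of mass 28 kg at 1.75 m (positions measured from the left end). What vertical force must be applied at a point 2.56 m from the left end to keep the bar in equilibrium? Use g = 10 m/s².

F ≈ 359 N

Sum moments about the left end (the unknown pivot reaction has zero arm there).
Beam weight: 10.5 × 10 = 105 N down at 1.385 m → arm 1.385 m, τ = 105 × 1.385 = 145.4 N·m clockwise.
Box: 29.7 × 10 = 297 N down at 0.374 m → arm 0.374 m, τ = 297 × 0.374 = 111.1 N·m clockwise.
Sack of grain: 19.6 × 10 = 196 N down at 0.884 m → arm 0.884 m, τ = 196 × 0.884 = 173.3 N·m clockwise.
Hanging mass: 28 × 10 = 280 N down at 1.75 m → arm 1.75 m, τ = 280 × 1.75 = 490 N·m clockwise.
Net moment of the loads = 919.8 N·m clockwise.
The upward force F acts at a point 2.56 m from the left end, arm 2.56 m, giving F × 2.56 counterclockwise.
For rotational equilibrium, F × 2.56 = 919.8, so F = 919.8 / 2.56 = 359 N.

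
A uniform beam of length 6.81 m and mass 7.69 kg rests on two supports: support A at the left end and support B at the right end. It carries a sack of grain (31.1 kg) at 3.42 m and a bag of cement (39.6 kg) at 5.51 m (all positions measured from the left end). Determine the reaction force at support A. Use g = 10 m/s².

About support B:
Beam weight: 7.69 × 10 = 76.9 N down at 3.405 m → arm 3.405 m, τ = 76.9 × 3.405 = 261.8 N·m counterclockwise.
Sack of grain: 31.1 × 10 = 311 N down at 3.42 m → arm 3.39 m, τ = 311 × 3.39 = 1054 N·m counterclockwise.
Bag of cement: 39.6 × 10 = 396 N down at 5.51 m → arm 1.3 m, τ = 396 × 1.3 = 514.8 N·m counterclockwise.
Net load moment about support B = 1831 N·m counterclockwise.
Reaction R at support A is upward at 0 m, arm 6.81 m → moment R × 6.81 clockwise.
Στ = 0 ⇒ R × 6.81 = 1831 ⇒ R = 269 N.

R_A ≈ 269 N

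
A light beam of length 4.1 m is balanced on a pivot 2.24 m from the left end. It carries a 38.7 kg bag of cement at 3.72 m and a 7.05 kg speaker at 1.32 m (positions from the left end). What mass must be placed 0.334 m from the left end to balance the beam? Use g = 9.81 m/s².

m ≈ 26.6 kg

Choose the pivot (at 2.24 m from the left end) as the axis so the support reaction has zero arm there.
Bag of cement: 38.7 × 9.81 = 379.6 N down at 3.72 m → arm 1.48 m, τ = 379.6 × 1.48 = 561.8 N·m clockwise.
Speaker: 7.05 × 9.81 = 69.16 N down at 1.32 m → arm 0.92 m, τ = 69.16 × 0.92 = 63.63 N·m counterclockwise.
Net moment of known loads = 498.2 N·m clockwise.
An unknown mass m at 0.334 m has arm 1.906 m; its moment is m·g·1.906 counterclockwise.
For rotational equilibrium, m × 9.81 × 1.906 = 498.2, so m = 498.2 / (9.81 × 1.906) = 26.6 kg.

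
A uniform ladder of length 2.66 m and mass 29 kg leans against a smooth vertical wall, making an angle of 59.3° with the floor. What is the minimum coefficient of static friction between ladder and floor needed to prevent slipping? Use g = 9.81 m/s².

μ_min ≈ 0.297

About the foot of the ladder:
Ladder weight 29×9.81 = 284.5 N acts at 1.33 m along the ladder; its horizontal arm is 1.33·cos59.3° = 0.679 m → τ = 193.2 N·m clockwise.
Wall normal N acts horizontally at the top; its moment arm is the height L sinθ = 2.66·sin59.3° = 2.287 m, counterclockwise.
Setting net torque to zero: N × 2.287 = 193.2 → N = 84.48 N.
ΣFx = 0 ⇒ f = N_wall = 84.48 N. ΣFy = 0 ⇒ N_floor = 284.5 N.
μ_min = f / N_floor = 84.48 / 284.5 = 0.297.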